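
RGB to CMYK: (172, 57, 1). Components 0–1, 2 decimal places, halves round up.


R'=172/255≈0.6745, G'=57/255≈0.2235, B'=1/255≈0.0039
K = 1 - max(R',G',B') = 1 - 172/255 = 83/255 = 0.32549… → 0.33
(1-R'-K)/(1-K) simplifies to (max-R)/max with max = 172:
C = (172-172)/172 = 0/172 = 0 → 0.00
M = (172-57)/172 = 115/172 = 0.66860… → 0.67
Y = (172-1)/172 = 171/172 = 0.99418… → 0.99
= CMYK(0.00, 0.67, 0.99, 0.33)


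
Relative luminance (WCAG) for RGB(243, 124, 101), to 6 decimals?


Linearize each channel (sRGB transfer function): c = v/255; c_lin = c/12.92 if c ≤ 0.04045, else ((c+0.055)/1.055)^2.4
  R: 243/255 ≈ 0.952941 > 0.04045 → ((0.952941+0.055)/1.055)^2.4 ≈ 0.896269
  G: 124/255 ≈ 0.486275 > 0.04045 → ((0.486275+0.055)/1.055)^2.4 ≈ 0.201556
  B: 101/255 ≈ 0.396078 > 0.04045 → ((0.396078+0.055)/1.055)^2.4 ≈ 0.130136
R_lin = 0.896269, G_lin = 0.201556, B_lin = 0.130136
L = 0.2126×R + 0.7152×G + 0.0722×B
L = 0.2126×0.896269 + 0.7152×0.201556 + 0.0722×0.130136
L ≈ 0.344096


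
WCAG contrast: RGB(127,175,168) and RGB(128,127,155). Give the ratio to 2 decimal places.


Linearize each sRGB channel c=v/255: c/12.92 if c ≤ 0.04045 else ((c+0.055)/1.055)^2.4
L = 0.2126×R_lin + 0.7152×G_lin + 0.0722×B_lin
Color 1 (127,175,168):
  R=127: 127/255≈0.4980 > 0.04045 → ((0.4980+0.055)/1.055)^2.4 ≈ 0.21223
  G=175: 175/255≈0.6863 > 0.04045 → ((0.6863+0.055)/1.055)^2.4 ≈ 0.42869
  B=168: 168/255≈0.6588 > 0.04045 → ((0.6588+0.055)/1.055)^2.4 ≈ 0.39157
  L1 = 0.2126×0.21223 + 0.7152×0.42869 + 0.0722×0.39157 ≈ 0.37999
Color 2 (128,127,155):
  R=128: 128/255≈0.5020 > 0.04045 → ((0.5020+0.055)/1.055)^2.4 ≈ 0.21586
  G=127: 127/255≈0.4980 > 0.04045 → ((0.4980+0.055)/1.055)^2.4 ≈ 0.21223
  B=155: 155/255≈0.6078 > 0.04045 → ((0.6078+0.055)/1.055)^2.4 ≈ 0.32778
  L2 = 0.2126×0.21586 + 0.7152×0.21223 + 0.0722×0.32778 ≈ 0.22134
Lighter = 0.37999, Darker = 0.22134
Ratio = (L_lighter + 0.05) / (L_darker + 0.05)
Ratio = (0.37999 + 0.05) / (0.22134 + 0.05) = 0.42999 / 0.27134 ≈ 1.5847
Ratio ≈ 1.58:1


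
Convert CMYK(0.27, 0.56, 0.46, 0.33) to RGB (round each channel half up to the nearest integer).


R = 255 × (1-C) × (1-K) = 255 × 0.73 × 0.67 = 124.7205 → 125
G = 255 × (1-M) × (1-K) = 255 × 0.44 × 0.67 = 75.174 → 75
B = 255 × (1-Y) × (1-K) = 255 × 0.54 × 0.67 = 92.259 → 92
= RGB(125, 75, 92)


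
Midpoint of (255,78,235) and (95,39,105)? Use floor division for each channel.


Midpoint: each channel = ⌊(C₁+C₂)/2⌋
R: ⌊(255+95)/2⌋ = 175
G: ⌊(78+39)/2⌋ = 58
B: ⌊(235+105)/2⌋ = 170
= RGB(175, 58, 170)


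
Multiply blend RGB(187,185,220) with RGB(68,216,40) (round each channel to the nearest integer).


Multiply: C = A×B/255, rounded to nearest integer
R: 187×68/255 = 12716/255 ≈ 49.867 → 50
G: 185×216/255 = 39960/255 ≈ 156.706 → 157
B: 220×40/255 = 8800/255 ≈ 34.510 → 35
= RGB(50, 157, 35)


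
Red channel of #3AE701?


Color: #3AE701
R = 3A = 58
G = E7 = 231
B = 01 = 1
Red = 58


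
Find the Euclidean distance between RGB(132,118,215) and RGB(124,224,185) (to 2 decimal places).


d = √[(R₁-R₂)² + (G₁-G₂)² + (B₁-B₂)²]
d = √[(132-124)² + (118-224)² + (215-185)²]
d = √[64 + 11236 + 900]
d = √12200
d ≈ 110.45


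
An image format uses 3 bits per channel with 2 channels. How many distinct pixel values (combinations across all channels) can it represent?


Total bits = 3 bits/channel × 2 channels = 6 bits
Distinct pixel values = 2^6
= 64 pixel values


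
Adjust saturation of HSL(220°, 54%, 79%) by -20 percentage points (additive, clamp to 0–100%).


Original S = 54%
Adjustment = -20 percentage points
New S = 54 + (-20) = 34
Clamp to [0, 100] → 34
= HSL(220°, 34%, 79%)


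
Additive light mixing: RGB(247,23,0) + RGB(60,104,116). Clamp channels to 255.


Additive: each channel = min(255, C₁+C₂)
R: 247+60 = 307 → 255
G: 23+104 = 127 → 127
B: 0+116 = 116 → 116
= RGB(255, 127, 116)


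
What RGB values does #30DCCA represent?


30 → 48 (R)
DC → 220 (G)
CA → 202 (B)
= RGB(48, 220, 202)


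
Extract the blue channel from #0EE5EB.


Color: #0EE5EB
R = 0E = 14
G = E5 = 229
B = EB = 235
Blue = 235


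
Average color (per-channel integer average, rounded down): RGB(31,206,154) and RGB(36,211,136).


Midpoint: each channel = ⌊(C₁+C₂)/2⌋
R: ⌊(31+36)/2⌋ = 33
G: ⌊(206+211)/2⌋ = 208
B: ⌊(154+136)/2⌋ = 145
= RGB(33, 208, 145)


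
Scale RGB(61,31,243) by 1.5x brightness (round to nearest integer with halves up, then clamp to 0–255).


Multiply each channel by 1.5, round half up, clamp to [0, 255]
R: 61×1.5 = 91.5 → round → 92
G: 31×1.5 = 46.5 → round → 47
B: 243×1.5 = 364.5 → round → 365 → clamp → 255
= RGB(92, 47, 255)


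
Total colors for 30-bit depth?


Colors = 2^bits = 2^30
= 1,073,741,824 colors


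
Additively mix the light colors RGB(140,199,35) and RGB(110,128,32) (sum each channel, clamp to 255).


Additive: each channel = min(255, C₁+C₂)
R: 140+110 = 250 → 250
G: 199+128 = 327 → 255
B: 35+32 = 67 → 67
= RGB(250, 255, 67)


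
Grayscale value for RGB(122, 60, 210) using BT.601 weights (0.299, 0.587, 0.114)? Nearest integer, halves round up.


Gray = 0.299×R + 0.587×G + 0.114×B
Gray = 0.299×122 + 0.587×60 + 0.114×210
Gray = 36.478 + 35.220 + 23.940
Gray = 95.638 → round half up → 96
Gray = 96


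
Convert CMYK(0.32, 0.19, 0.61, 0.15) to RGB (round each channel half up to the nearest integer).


R = 255 × (1-C) × (1-K) = 255 × 0.68 × 0.85 = 147.39 → 147
G = 255 × (1-M) × (1-K) = 255 × 0.81 × 0.85 = 175.5675 → 176
B = 255 × (1-Y) × (1-K) = 255 × 0.39 × 0.85 = 84.5325 → 85
= RGB(147, 176, 85)


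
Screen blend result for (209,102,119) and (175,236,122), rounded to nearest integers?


Screen: C = 255 - (255-A)×(255-B)/255, rounded to nearest integer
R: 255 - (255-209)×(255-175)/255 = 255 - 3680/255 ≈ 255 - 14.431 = 240.569 → 241
G: 255 - (255-102)×(255-236)/255 = 255 - 2907/255 ≈ 255 - 11.400 = 243.600 → 244
B: 255 - (255-119)×(255-122)/255 = 255 - 18088/255 ≈ 255 - 70.933 = 184.067 → 184
= RGB(241, 244, 184)


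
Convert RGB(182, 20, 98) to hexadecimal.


R = 182 → B6 (hex)
G = 20 → 14 (hex)
B = 98 → 62 (hex)
Hex = #B61462


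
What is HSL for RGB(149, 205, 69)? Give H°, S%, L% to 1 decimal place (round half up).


Normalize: R'=149/255≈0.5843, G'=205/255≈0.8039, B'=69/255≈0.2706
Max=205/255, Min=69/255, Δ=Max-Min=136/255
L = (Max+Min)/2 = (205+69)/510 = 274/510 = 0.53725… → L = 53.7%
L > 0.5 → S = Δ/(2-Max-Min) = 136/(510-205-69) = 136/236 = 0.57627… → S = 57.6%
(the 1/255 factors cancel in S and H, so raw channel differences can be used)
Max is G' → H = 60 × ((B-R)/Δ + 2) = 60 × ((69-149)/136 + 2)
  -80/136 + 2 = -0.5882… + 2 = 1.4117…
  H = 60 × 1.4117… = 84.705…° → H = 84.7°
= HSL(84.7°, 57.6%, 53.7%)


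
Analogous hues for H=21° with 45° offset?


Base hue: 21°
Left analog: (21 - 45) mod 360 = 336°
Right analog: (21 + 45) mod 360 = 66°
Analogous hues = 336° and 66°


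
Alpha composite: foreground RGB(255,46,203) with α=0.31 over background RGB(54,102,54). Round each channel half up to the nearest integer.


C = α×F + (1-α)×B, with 1-α = 0.69
R: 0.31×255 + 0.69×54 = 79.05 + 37.26 = 116.31 → 116
G: 0.31×46 + 0.69×102 = 14.26 + 70.38 = 84.64 → 85
B: 0.31×203 + 0.69×54 = 62.93 + 37.26 = 100.19 → 100
= RGB(116, 85, 100)


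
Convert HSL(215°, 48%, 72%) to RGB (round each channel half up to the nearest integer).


H=215°, S=0.48, L=0.72
C = (1-|2L-1|)×S = (1-|0.44|)×0.48 = 0.2688
H' = H/60 = 215/60 ≈ 3.5833; X = C×(1-|H' mod 2 - 1|) = 0.112
m = L - C/2 = 0.72 - 0.1344 = 0.5856
Sector ⌊H'⌋ = 3 → (R',G',B') = (0.0, 0.112, 0.2688)
RGB = ((R'+m)×255, (G'+m)×255, (B'+m)×255) = (149.328, 177.888, 217.872)
Round half up → RGB(149, 178, 218)


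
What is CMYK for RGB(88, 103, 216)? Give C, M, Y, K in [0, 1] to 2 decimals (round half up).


R'=88/255≈0.3451, G'=103/255≈0.4039, B'=216/255≈0.8471
K = 1 - max(R',G',B') = 1 - 216/255 = 39/255 = 0.15294… → 0.15
(1-R'-K)/(1-K) simplifies to (max-R)/max with max = 216:
C = (216-88)/216 = 128/216 = 0.59259… → 0.59
M = (216-103)/216 = 113/216 = 0.52314… → 0.52
Y = (216-216)/216 = 0/216 = 0 → 0.00
= CMYK(0.59, 0.52, 0.00, 0.15)


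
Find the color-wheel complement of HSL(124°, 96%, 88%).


Complement = opposite side of color wheel = hue + 180°
H' = (124 + 180) mod 360 = 304°
S and L unchanged.
= HSL(304°, 96%, 88%)


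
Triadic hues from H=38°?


Triadic: equally spaced at 120° intervals
H1 = 38°
H2 = (38 + 120) mod 360 = 158°
H3 = (38 + 240) mod 360 = 278°
Triadic = 38°, 158°, 278°


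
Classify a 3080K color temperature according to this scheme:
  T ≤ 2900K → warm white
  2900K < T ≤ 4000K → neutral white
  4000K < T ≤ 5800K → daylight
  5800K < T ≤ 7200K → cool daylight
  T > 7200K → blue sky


Temperature: 3080K
2900K < 3080K ≤ 4000K → neutral white
Classification: neutral white


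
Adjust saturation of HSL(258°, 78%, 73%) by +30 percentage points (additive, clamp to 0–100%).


Original S = 78%
Adjustment = +30 percentage points
New S = 78 + (30) = 108
Clamp to [0, 100] → 100
= HSL(258°, 100%, 73%)


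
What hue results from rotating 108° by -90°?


New hue = (H + rotation) mod 360
New hue = (108 -90) mod 360
= 18 mod 360
= 18°


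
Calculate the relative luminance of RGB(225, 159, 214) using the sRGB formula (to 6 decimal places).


Linearize each channel (sRGB transfer function): c = v/255; c_lin = c/12.92 if c ≤ 0.04045, else ((c+0.055)/1.055)^2.4
  R: 225/255 ≈ 0.882353 > 0.04045 → ((0.882353+0.055)/1.055)^2.4 ≈ 0.752942
  G: 159/255 ≈ 0.623529 > 0.04045 → ((0.623529+0.055)/1.055)^2.4 ≈ 0.346704
  B: 214/255 ≈ 0.839216 > 0.04045 → ((0.839216+0.055)/1.055)^2.4 ≈ 0.672443
R_lin = 0.752942, G_lin = 0.346704, B_lin = 0.672443
L = 0.2126×R + 0.7152×G + 0.0722×B
L = 0.2126×0.752942 + 0.7152×0.346704 + 0.0722×0.672443
L ≈ 0.456589


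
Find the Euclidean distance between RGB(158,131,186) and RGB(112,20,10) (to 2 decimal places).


d = √[(R₁-R₂)² + (G₁-G₂)² + (B₁-B₂)²]
d = √[(158-112)² + (131-20)² + (186-10)²]
d = √[2116 + 12321 + 30976]
d = √45413
d ≈ 213.10


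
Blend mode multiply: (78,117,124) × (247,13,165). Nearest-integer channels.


Multiply: C = A×B/255, rounded to nearest integer
R: 78×247/255 = 19266/255 ≈ 75.553 → 76
G: 117×13/255 = 1521/255 ≈ 5.965 → 6
B: 124×165/255 = 20460/255 ≈ 80.235 → 80
= RGB(76, 6, 80)


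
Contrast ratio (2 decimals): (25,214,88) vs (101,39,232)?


Linearize each sRGB channel c=v/255: c/12.92 if c ≤ 0.04045 else ((c+0.055)/1.055)^2.4
L = 0.2126×R_lin + 0.7152×G_lin + 0.0722×B_lin
Color 1 (25,214,88):
  R=25: 25/255≈0.0980 > 0.04045 → ((0.0980+0.055)/1.055)^2.4 ≈ 0.00972
  G=214: 214/255≈0.8392 > 0.04045 → ((0.8392+0.055)/1.055)^2.4 ≈ 0.67244
  B=88: 88/255≈0.3451 > 0.04045 → ((0.3451+0.055)/1.055)^2.4 ≈ 0.09759
  L1 = 0.2126×0.00972 + 0.7152×0.67244 + 0.0722×0.09759 ≈ 0.49004
Color 2 (101,39,232):
  R=101: 101/255≈0.3961 > 0.04045 → ((0.3961+0.055)/1.055)^2.4 ≈ 0.13014
  G=39: 39/255≈0.1529 > 0.04045 → ((0.1529+0.055)/1.055)^2.4 ≈ 0.02029
  B=232: 232/255≈0.9098 > 0.04045 → ((0.9098+0.055)/1.055)^2.4 ≈ 0.80695
  L2 = 0.2126×0.13014 + 0.7152×0.02029 + 0.0722×0.80695 ≈ 0.10044
Lighter = 0.49004, Darker = 0.10044
Ratio = (L_lighter + 0.05) / (L_darker + 0.05)
Ratio = (0.49004 + 0.05) / (0.10044 + 0.05) = 0.54004 / 0.15044 ≈ 3.5898
Ratio ≈ 3.59:1


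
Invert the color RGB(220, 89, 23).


Invert: (255-R, 255-G, 255-B)
R: 255-220 = 35
G: 255-89 = 166
B: 255-23 = 232
= RGB(35, 166, 232)


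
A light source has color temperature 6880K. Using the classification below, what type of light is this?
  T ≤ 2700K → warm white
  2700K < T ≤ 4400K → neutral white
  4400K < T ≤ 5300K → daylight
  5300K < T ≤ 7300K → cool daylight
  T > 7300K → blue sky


Temperature: 6880K
5300K < 6880K ≤ 7300K → cool daylight
Classification: cool daylight


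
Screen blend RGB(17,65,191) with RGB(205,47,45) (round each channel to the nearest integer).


Screen: C = 255 - (255-A)×(255-B)/255, rounded to nearest integer
R: 255 - (255-17)×(255-205)/255 = 255 - 11900/255 ≈ 255 - 46.667 = 208.333 → 208
G: 255 - (255-65)×(255-47)/255 = 255 - 39520/255 ≈ 255 - 154.980 = 100.020 → 100
B: 255 - (255-191)×(255-45)/255 = 255 - 13440/255 ≈ 255 - 52.706 = 202.294 → 202
= RGB(208, 100, 202)


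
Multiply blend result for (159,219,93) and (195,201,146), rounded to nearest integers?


Multiply: C = A×B/255, rounded to nearest integer
R: 159×195/255 = 31005/255 ≈ 121.588 → 122
G: 219×201/255 = 44019/255 ≈ 172.624 → 173
B: 93×146/255 = 13578/255 ≈ 53.247 → 53
= RGB(122, 173, 53)


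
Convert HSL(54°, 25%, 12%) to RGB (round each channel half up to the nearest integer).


H=54°, S=0.25, L=0.12
C = (1-|2L-1|)×S = (1-|-0.76|)×0.25 = 0.06
H' = H/60 = 54/60 ≈ 0.9000; X = C×(1-|H' mod 2 - 1|) = 0.054
m = L - C/2 = 0.12 - 0.03 = 0.09
Sector ⌊H'⌋ = 0 → (R',G',B') = (0.06, 0.054, 0.0)
RGB = ((R'+m)×255, (G'+m)×255, (B'+m)×255) = (38.25, 36.72, 22.95)
Round half up → RGB(38, 37, 23)


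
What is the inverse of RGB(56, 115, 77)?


Invert: (255-R, 255-G, 255-B)
R: 255-56 = 199
G: 255-115 = 140
B: 255-77 = 178
= RGB(199, 140, 178)


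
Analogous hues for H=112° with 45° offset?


Base hue: 112°
Left analog: (112 - 45) mod 360 = 67°
Right analog: (112 + 45) mod 360 = 157°
Analogous hues = 67° and 157°


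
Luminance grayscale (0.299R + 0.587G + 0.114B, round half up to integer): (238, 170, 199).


Gray = 0.299×R + 0.587×G + 0.114×B
Gray = 0.299×238 + 0.587×170 + 0.114×199
Gray = 71.162 + 99.790 + 22.686
Gray = 193.638 → round half up → 194
Gray = 194


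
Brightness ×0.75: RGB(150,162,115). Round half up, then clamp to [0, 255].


Multiply each channel by 0.75, round half up, clamp to [0, 255]
R: 150×0.75 = 112.5 → round → 113
G: 162×0.75 = 121.5 → round → 122
B: 115×0.75 = 86.25 → round → 86
= RGB(113, 122, 86)


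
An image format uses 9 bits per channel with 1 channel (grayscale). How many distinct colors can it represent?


Total bits = 9 bits/channel × 1 channels = 9 bits
Distinct colors = 2^9
= 512 colors


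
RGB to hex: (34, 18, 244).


R = 34 → 22 (hex)
G = 18 → 12 (hex)
B = 244 → F4 (hex)
Hex = #2212F4


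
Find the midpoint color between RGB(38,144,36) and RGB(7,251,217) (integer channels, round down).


Midpoint: each channel = ⌊(C₁+C₂)/2⌋
R: ⌊(38+7)/2⌋ = 22
G: ⌊(144+251)/2⌋ = 197
B: ⌊(36+217)/2⌋ = 126
= RGB(22, 197, 126)


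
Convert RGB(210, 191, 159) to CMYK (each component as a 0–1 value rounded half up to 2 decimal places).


R'=210/255≈0.8235, G'=191/255≈0.7490, B'=159/255≈0.6235
K = 1 - max(R',G',B') = 1 - 210/255 = 45/255 = 0.17647… → 0.18
(1-R'-K)/(1-K) simplifies to (max-R)/max with max = 210:
C = (210-210)/210 = 0/210 = 0 → 0.00
M = (210-191)/210 = 19/210 = 0.09047… → 0.09
Y = (210-159)/210 = 51/210 = 0.24285… → 0.24
= CMYK(0.00, 0.09, 0.24, 0.18)


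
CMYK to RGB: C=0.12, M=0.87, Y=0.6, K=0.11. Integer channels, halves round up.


R = 255 × (1-C) × (1-K) = 255 × 0.88 × 0.89 = 199.716 → 200
G = 255 × (1-M) × (1-K) = 255 × 0.13 × 0.89 = 29.5035 → 30
B = 255 × (1-Y) × (1-K) = 255 × 0.40 × 0.89 = 90.78 → 91
= RGB(200, 30, 91)


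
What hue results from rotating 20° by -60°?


New hue = (H + rotation) mod 360
New hue = (20 -60) mod 360
= -40 mod 360
= 320°


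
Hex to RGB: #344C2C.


34 → 52 (R)
4C → 76 (G)
2C → 44 (B)
= RGB(52, 76, 44)


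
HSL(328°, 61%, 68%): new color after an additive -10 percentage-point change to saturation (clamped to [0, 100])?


Original S = 61%
Adjustment = -10 percentage points
New S = 61 + (-10) = 51
Clamp to [0, 100] → 51
= HSL(328°, 51%, 68%)


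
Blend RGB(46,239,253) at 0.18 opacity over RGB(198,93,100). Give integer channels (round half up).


C = α×F + (1-α)×B, with 1-α = 0.82
R: 0.18×46 + 0.82×198 = 8.28 + 162.36 = 170.64 → 171
G: 0.18×239 + 0.82×93 = 43.02 + 76.26 = 119.28 → 119
B: 0.18×253 + 0.82×100 = 45.54 + 82.00 = 127.54 → 128
= RGB(171, 119, 128)


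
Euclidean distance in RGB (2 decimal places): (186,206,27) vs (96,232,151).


d = √[(R₁-R₂)² + (G₁-G₂)² + (B₁-B₂)²]
d = √[(186-96)² + (206-232)² + (27-151)²]
d = √[8100 + 676 + 15376]
d = √24152
d ≈ 155.41


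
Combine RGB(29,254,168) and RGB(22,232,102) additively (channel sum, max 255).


Additive: each channel = min(255, C₁+C₂)
R: 29+22 = 51 → 51
G: 254+232 = 486 → 255
B: 168+102 = 270 → 255
= RGB(51, 255, 255)


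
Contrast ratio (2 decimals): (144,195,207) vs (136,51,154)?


Linearize each sRGB channel c=v/255: c/12.92 if c ≤ 0.04045 else ((c+0.055)/1.055)^2.4
L = 0.2126×R_lin + 0.7152×G_lin + 0.0722×B_lin
Color 1 (144,195,207):
  R=144: 144/255≈0.5647 > 0.04045 → ((0.5647+0.055)/1.055)^2.4 ≈ 0.27889
  G=195: 195/255≈0.7647 > 0.04045 → ((0.7647+0.055)/1.055)^2.4 ≈ 0.54572
  B=207: 207/255≈0.8118 > 0.04045 → ((0.8118+0.055)/1.055)^2.4 ≈ 0.62396
  L1 = 0.2126×0.27889 + 0.7152×0.54572 + 0.0722×0.62396 ≈ 0.49464
Color 2 (136,51,154):
  R=136: 136/255≈0.5333 > 0.04045 → ((0.5333+0.055)/1.055)^2.4 ≈ 0.24620
  G=51: 51/255≈0.2000 > 0.04045 → ((0.2000+0.055)/1.055)^2.4 ≈ 0.03310
  B=154: 154/255≈0.6039 > 0.04045 → ((0.6039+0.055)/1.055)^2.4 ≈ 0.32314
  L2 = 0.2126×0.24620 + 0.7152×0.03310 + 0.0722×0.32314 ≈ 0.09935
Lighter = 0.49464, Darker = 0.09935
Ratio = (L_lighter + 0.05) / (L_darker + 0.05)
Ratio = (0.49464 + 0.05) / (0.09935 + 0.05) = 0.54464 / 0.14935 ≈ 3.6468
Ratio ≈ 3.65:1


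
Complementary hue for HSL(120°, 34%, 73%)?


Complement = opposite side of color wheel = hue + 180°
H' = (120 + 180) mod 360 = 300°
S and L unchanged.
= HSL(300°, 34%, 73%)


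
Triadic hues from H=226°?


Triadic: equally spaced at 120° intervals
H1 = 226°
H2 = (226 + 120) mod 360 = 346°
H3 = (226 + 240) mod 360 = 106°
Triadic = 226°, 346°, 106°


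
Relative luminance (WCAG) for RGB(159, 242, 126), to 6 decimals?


Linearize each channel (sRGB transfer function): c = v/255; c_lin = c/12.92 if c ≤ 0.04045, else ((c+0.055)/1.055)^2.4
  R: 159/255 ≈ 0.623529 > 0.04045 → ((0.623529+0.055)/1.055)^2.4 ≈ 0.346704
  G: 242/255 ≈ 0.949020 > 0.04045 → ((0.949020+0.055)/1.055)^2.4 ≈ 0.887923
  B: 126/255 ≈ 0.494118 > 0.04045 → ((0.494118+0.055)/1.055)^2.4 ≈ 0.208637
R_lin = 0.346704, G_lin = 0.887923, B_lin = 0.208637
L = 0.2126×R + 0.7152×G + 0.0722×B
L = 0.2126×0.346704 + 0.7152×0.887923 + 0.0722×0.208637
L ≈ 0.723815


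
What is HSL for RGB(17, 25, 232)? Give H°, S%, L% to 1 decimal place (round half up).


Normalize: R'=17/255≈0.0667, G'=25/255≈0.0980, B'=232/255≈0.9098
Max=232/255, Min=17/255, Δ=Max-Min=215/255
L = (Max+Min)/2 = (232+17)/510 = 249/510 = 0.48823… → L = 48.8%
L ≤ 0.5 → S = Δ/(Max+Min) = 215/(232+17) = 215/249 = 0.86345… → S = 86.3%
(the 1/255 factors cancel in S and H, so raw channel differences can be used)
Max is B' → H = 60 × ((R-G)/Δ + 4) = 60 × ((17-25)/215 + 4)
  -8/215 + 4 = -0.0372… + 4 = 3.9627…
  H = 60 × 3.9627… = 237.767…° → H = 237.8°
= HSL(237.8°, 86.3%, 48.8%)


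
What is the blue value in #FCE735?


Color: #FCE735
R = FC = 252
G = E7 = 231
B = 35 = 53
Blue = 53


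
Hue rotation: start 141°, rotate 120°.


New hue = (H + rotation) mod 360
New hue = (141 + 120) mod 360
= 261 mod 360
= 261°


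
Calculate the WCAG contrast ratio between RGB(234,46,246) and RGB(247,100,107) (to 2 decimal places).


Linearize each sRGB channel c=v/255: c/12.92 if c ≤ 0.04045 else ((c+0.055)/1.055)^2.4
L = 0.2126×R_lin + 0.7152×G_lin + 0.0722×B_lin
Color 1 (234,46,246):
  R=234: 234/255≈0.9176 > 0.04045 → ((0.9176+0.055)/1.055)^2.4 ≈ 0.82279
  G=46: 46/255≈0.1804 > 0.04045 → ((0.1804+0.055)/1.055)^2.4 ≈ 0.02732
  B=246: 246/255≈0.9647 > 0.04045 → ((0.9647+0.055)/1.055)^2.4 ≈ 0.92158
  L1 = 0.2126×0.82279 + 0.7152×0.02732 + 0.0722×0.92158 ≈ 0.26100
Color 2 (247,100,107):
  R=247: 247/255≈0.9686 > 0.04045 → ((0.9686+0.055)/1.055)^2.4 ≈ 0.93011
  G=100: 100/255≈0.3922 > 0.04045 → ((0.3922+0.055)/1.055)^2.4 ≈ 0.12744
  B=107: 107/255≈0.4196 > 0.04045 → ((0.4196+0.055)/1.055)^2.4 ≈ 0.14703
  L2 = 0.2126×0.93011 + 0.7152×0.12744 + 0.0722×0.14703 ≈ 0.29950
Lighter = 0.29950, Darker = 0.26100
Ratio = (L_lighter + 0.05) / (L_darker + 0.05)
Ratio = (0.29950 + 0.05) / (0.26100 + 0.05) = 0.34950 / 0.31100 ≈ 1.1238
Ratio ≈ 1.12:1


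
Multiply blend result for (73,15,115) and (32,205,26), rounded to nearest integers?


Multiply: C = A×B/255, rounded to nearest integer
R: 73×32/255 = 2336/255 ≈ 9.161 → 9
G: 15×205/255 = 3075/255 ≈ 12.059 → 12
B: 115×26/255 = 2990/255 ≈ 11.725 → 12
= RGB(9, 12, 12)


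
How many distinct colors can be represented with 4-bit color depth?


Colors = 2^bits = 2^4
= 16 colors


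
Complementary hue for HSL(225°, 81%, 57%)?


Complement = opposite side of color wheel = hue + 180°
H' = (225 + 180) mod 360 = 45°
S and L unchanged.
= HSL(45°, 81%, 57%)


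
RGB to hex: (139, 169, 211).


R = 139 → 8B (hex)
G = 169 → A9 (hex)
B = 211 → D3 (hex)
Hex = #8BA9D3


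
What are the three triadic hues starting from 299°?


Triadic: equally spaced at 120° intervals
H1 = 299°
H2 = (299 + 120) mod 360 = 59°
H3 = (299 + 240) mod 360 = 179°
Triadic = 299°, 59°, 179°


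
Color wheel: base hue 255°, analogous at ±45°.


Base hue: 255°
Left analog: (255 - 45) mod 360 = 210°
Right analog: (255 + 45) mod 360 = 300°
Analogous hues = 210° and 300°


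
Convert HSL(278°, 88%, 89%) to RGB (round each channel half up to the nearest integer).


H=278°, S=0.88, L=0.89
C = (1-|2L-1|)×S = (1-|0.78|)×0.88 = 0.1936
H' = H/60 = 278/60 ≈ 4.6333; X = C×(1-|H' mod 2 - 1|) ≈ 0.1226
m = L - C/2 = 0.89 - 0.0968 = 0.7932
Sector ⌊H'⌋ = 4 → (R',G',B') = (≈0.1226, 0.0, 0.1936)
RGB = ((R'+m)×255, (G'+m)×255, (B'+m)×255) = (233.5324, 202.266, 251.634)
Round half up → RGB(234, 202, 252)


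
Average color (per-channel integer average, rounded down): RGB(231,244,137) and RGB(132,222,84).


Midpoint: each channel = ⌊(C₁+C₂)/2⌋
R: ⌊(231+132)/2⌋ = 181
G: ⌊(244+222)/2⌋ = 233
B: ⌊(137+84)/2⌋ = 110
= RGB(181, 233, 110)


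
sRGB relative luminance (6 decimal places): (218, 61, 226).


Linearize each channel (sRGB transfer function): c = v/255; c_lin = c/12.92 if c ≤ 0.04045, else ((c+0.055)/1.055)^2.4
  R: 218/255 ≈ 0.854902 > 0.04045 → ((0.854902+0.055)/1.055)^2.4 ≈ 0.701102
  G: 61/255 ≈ 0.239216 > 0.04045 → ((0.239216+0.055)/1.055)^2.4 ≈ 0.046665
  B: 226/255 ≈ 0.886275 > 0.04045 → ((0.886275+0.055)/1.055)^2.4 ≈ 0.760525
R_lin = 0.701102, G_lin = 0.046665, B_lin = 0.760525
L = 0.2126×R + 0.7152×G + 0.0722×B
L = 0.2126×0.701102 + 0.7152×0.046665 + 0.0722×0.760525
L ≈ 0.237339


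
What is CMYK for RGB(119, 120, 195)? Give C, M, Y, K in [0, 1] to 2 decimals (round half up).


R'=119/255≈0.4667, G'=120/255≈0.4706, B'=195/255≈0.7647
K = 1 - max(R',G',B') = 1 - 195/255 = 60/255 = 0.23529… → 0.24
(1-R'-K)/(1-K) simplifies to (max-R)/max with max = 195:
C = (195-119)/195 = 76/195 = 0.38974… → 0.39
M = (195-120)/195 = 75/195 = 0.38461… → 0.38
Y = (195-195)/195 = 0/195 = 0 → 0.00
= CMYK(0.39, 0.38, 0.00, 0.24)


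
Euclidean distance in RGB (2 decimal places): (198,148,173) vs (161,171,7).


d = √[(R₁-R₂)² + (G₁-G₂)² + (B₁-B₂)²]
d = √[(198-161)² + (148-171)² + (173-7)²]
d = √[1369 + 529 + 27556]
d = √29454
d ≈ 171.62


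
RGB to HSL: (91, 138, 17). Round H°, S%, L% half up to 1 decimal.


Normalize: R'=91/255≈0.3569, G'=138/255≈0.5412, B'=17/255≈0.0667
Max=138/255, Min=17/255, Δ=Max-Min=121/255
L = (Max+Min)/2 = (138+17)/510 = 155/510 = 0.30392… → L = 30.4%
L ≤ 0.5 → S = Δ/(Max+Min) = 121/(138+17) = 121/155 = 0.78064… → S = 78.1%
(the 1/255 factors cancel in S and H, so raw channel differences can be used)
Max is G' → H = 60 × ((B-R)/Δ + 2) = 60 × ((17-91)/121 + 2)
  -74/121 + 2 = -0.6115… + 2 = 1.3884…
  H = 60 × 1.3884… = 83.305…° → H = 83.3°
= HSL(83.3°, 78.1%, 30.4%)


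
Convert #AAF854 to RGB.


AA → 170 (R)
F8 → 248 (G)
54 → 84 (B)
= RGB(170, 248, 84)


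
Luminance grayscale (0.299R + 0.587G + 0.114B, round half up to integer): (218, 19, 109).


Gray = 0.299×R + 0.587×G + 0.114×B
Gray = 0.299×218 + 0.587×19 + 0.114×109
Gray = 65.182 + 11.153 + 12.426
Gray = 88.761 → round half up → 89
Gray = 89


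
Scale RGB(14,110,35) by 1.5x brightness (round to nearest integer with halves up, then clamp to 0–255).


Multiply each channel by 1.5, round half up, clamp to [0, 255]
R: 14×1.5 = 21
G: 110×1.5 = 165
B: 35×1.5 = 52.5 → round → 53
= RGB(21, 165, 53)


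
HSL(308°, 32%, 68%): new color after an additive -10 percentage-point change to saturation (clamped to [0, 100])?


Original S = 32%
Adjustment = -10 percentage points
New S = 32 + (-10) = 22
Clamp to [0, 100] → 22
= HSL(308°, 22%, 68%)


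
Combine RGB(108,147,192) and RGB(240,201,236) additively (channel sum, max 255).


Additive: each channel = min(255, C₁+C₂)
R: 108+240 = 348 → 255
G: 147+201 = 348 → 255
B: 192+236 = 428 → 255
= RGB(255, 255, 255)


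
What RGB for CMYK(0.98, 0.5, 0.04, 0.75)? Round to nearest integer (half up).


R = 255 × (1-C) × (1-K) = 255 × 0.02 × 0.25 = 1.275 → 1
G = 255 × (1-M) × (1-K) = 255 × 0.50 × 0.25 = 31.875 → 32
B = 255 × (1-Y) × (1-K) = 255 × 0.96 × 0.25 = 61.2 → 61
= RGB(1, 32, 61)


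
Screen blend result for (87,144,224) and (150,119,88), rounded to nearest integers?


Screen: C = 255 - (255-A)×(255-B)/255, rounded to nearest integer
R: 255 - (255-87)×(255-150)/255 = 255 - 17640/255 ≈ 255 - 69.176 = 185.824 → 186
G: 255 - (255-144)×(255-119)/255 = 255 - 15096/255 ≈ 255 - 59.200 = 195.800 → 196
B: 255 - (255-224)×(255-88)/255 = 255 - 5177/255 ≈ 255 - 20.302 = 234.698 → 235
= RGB(186, 196, 235)


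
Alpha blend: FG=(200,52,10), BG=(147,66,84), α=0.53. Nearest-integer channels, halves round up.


C = α×F + (1-α)×B, with 1-α = 0.47
R: 0.53×200 + 0.47×147 = 106.00 + 69.09 = 175.09 → 175
G: 0.53×52 + 0.47×66 = 27.56 + 31.02 = 58.58 → 59
B: 0.53×10 + 0.47×84 = 5.30 + 39.48 = 44.78 → 45
= RGB(175, 59, 45)


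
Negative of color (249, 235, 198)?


Invert: (255-R, 255-G, 255-B)
R: 255-249 = 6
G: 255-235 = 20
B: 255-198 = 57
= RGB(6, 20, 57)


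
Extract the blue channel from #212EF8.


Color: #212EF8
R = 21 = 33
G = 2E = 46
B = F8 = 248
Blue = 248


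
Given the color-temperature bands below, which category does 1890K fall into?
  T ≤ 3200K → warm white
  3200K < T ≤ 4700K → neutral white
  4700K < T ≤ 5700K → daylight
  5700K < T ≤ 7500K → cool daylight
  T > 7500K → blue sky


Temperature: 1890K
1890K ≤ 3200K → warm white
Classification: warm white


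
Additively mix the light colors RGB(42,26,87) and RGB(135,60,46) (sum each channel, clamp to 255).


Additive: each channel = min(255, C₁+C₂)
R: 42+135 = 177 → 177
G: 26+60 = 86 → 86
B: 87+46 = 133 → 133
= RGB(177, 86, 133)


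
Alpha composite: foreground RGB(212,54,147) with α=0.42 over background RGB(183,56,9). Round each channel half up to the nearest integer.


C = α×F + (1-α)×B, with 1-α = 0.58
R: 0.42×212 + 0.58×183 = 89.04 + 106.14 = 195.18 → 195
G: 0.42×54 + 0.58×56 = 22.68 + 32.48 = 55.16 → 55
B: 0.42×147 + 0.58×9 = 61.74 + 5.22 = 66.96 → 67
= RGB(195, 55, 67)


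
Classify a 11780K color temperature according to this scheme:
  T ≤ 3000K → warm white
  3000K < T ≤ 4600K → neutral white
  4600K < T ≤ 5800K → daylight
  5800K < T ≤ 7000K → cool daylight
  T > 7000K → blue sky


Temperature: 11780K
11780K > 7000K → blue sky
Classification: blue sky


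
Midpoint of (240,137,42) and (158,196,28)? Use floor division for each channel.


Midpoint: each channel = ⌊(C₁+C₂)/2⌋
R: ⌊(240+158)/2⌋ = 199
G: ⌊(137+196)/2⌋ = 166
B: ⌊(42+28)/2⌋ = 35
= RGB(199, 166, 35)


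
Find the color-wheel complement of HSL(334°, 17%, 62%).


Complement = opposite side of color wheel = hue + 180°
H' = (334 + 180) mod 360 = 154°
S and L unchanged.
= HSL(154°, 17%, 62%)


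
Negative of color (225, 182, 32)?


Invert: (255-R, 255-G, 255-B)
R: 255-225 = 30
G: 255-182 = 73
B: 255-32 = 223
= RGB(30, 73, 223)


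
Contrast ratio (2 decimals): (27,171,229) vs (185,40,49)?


Linearize each sRGB channel c=v/255: c/12.92 if c ≤ 0.04045 else ((c+0.055)/1.055)^2.4
L = 0.2126×R_lin + 0.7152×G_lin + 0.0722×B_lin
Color 1 (27,171,229):
  R=27: 27/255≈0.1059 > 0.04045 → ((0.1059+0.055)/1.055)^2.4 ≈ 0.01096
  G=171: 171/255≈0.6706 > 0.04045 → ((0.6706+0.055)/1.055)^2.4 ≈ 0.40724
  B=229: 229/255≈0.8980 > 0.04045 → ((0.8980+0.055)/1.055)^2.4 ≈ 0.78354
  L1 = 0.2126×0.01096 + 0.7152×0.40724 + 0.0722×0.78354 ≈ 0.35016
Color 2 (185,40,49):
  R=185: 185/255≈0.7255 > 0.04045 → ((0.7255+0.055)/1.055)^2.4 ≈ 0.48515
  G=40: 40/255≈0.1569 > 0.04045 → ((0.1569+0.055)/1.055)^2.4 ≈ 0.02122
  B=49: 49/255≈0.1922 > 0.04045 → ((0.1922+0.055)/1.055)^2.4 ≈ 0.03071
  L2 = 0.2126×0.48515 + 0.7152×0.02122 + 0.0722×0.03071 ≈ 0.12054
Lighter = 0.35016, Darker = 0.12054
Ratio = (L_lighter + 0.05) / (L_darker + 0.05)
Ratio = (0.35016 + 0.05) / (0.12054 + 0.05) = 0.40016 / 0.17054 ≈ 2.3465
Ratio ≈ 2.35:1


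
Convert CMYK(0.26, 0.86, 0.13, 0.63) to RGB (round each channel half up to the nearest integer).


R = 255 × (1-C) × (1-K) = 255 × 0.74 × 0.37 = 69.819 → 70
G = 255 × (1-M) × (1-K) = 255 × 0.14 × 0.37 = 13.209 → 13
B = 255 × (1-Y) × (1-K) = 255 × 0.87 × 0.37 = 82.0845 → 82
= RGB(70, 13, 82)


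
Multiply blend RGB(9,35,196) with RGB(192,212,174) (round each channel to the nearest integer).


Multiply: C = A×B/255, rounded to nearest integer
R: 9×192/255 = 1728/255 ≈ 6.776 → 7
G: 35×212/255 = 7420/255 ≈ 29.098 → 29
B: 196×174/255 = 34104/255 ≈ 133.741 → 134
= RGB(7, 29, 134)


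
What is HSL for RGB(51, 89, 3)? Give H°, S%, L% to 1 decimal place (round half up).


Normalize: R'=51/255≈0.2000, G'=89/255≈0.3490, B'=3/255≈0.0118
Max=89/255, Min=3/255, Δ=Max-Min=86/255
L = (Max+Min)/2 = (89+3)/510 = 92/510 = 0.18039… → L = 18.0%
L ≤ 0.5 → S = Δ/(Max+Min) = 86/(89+3) = 86/92 = 0.93478… → S = 93.5%
(the 1/255 factors cancel in S and H, so raw channel differences can be used)
Max is G' → H = 60 × ((B-R)/Δ + 2) = 60 × ((3-51)/86 + 2)
  -48/86 + 2 = -0.5581… + 2 = 1.4418…
  H = 60 × 1.4418… = 86.511…° → H = 86.5°
= HSL(86.5°, 93.5%, 18.0%)


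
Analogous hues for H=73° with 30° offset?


Base hue: 73°
Left analog: (73 - 30) mod 360 = 43°
Right analog: (73 + 30) mod 360 = 103°
Analogous hues = 43° and 103°


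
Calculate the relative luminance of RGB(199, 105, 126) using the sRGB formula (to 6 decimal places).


Linearize each channel (sRGB transfer function): c = v/255; c_lin = c/12.92 if c ≤ 0.04045, else ((c+0.055)/1.055)^2.4
  R: 199/255 ≈ 0.780392 > 0.04045 → ((0.780392+0.055)/1.055)^2.4 ≈ 0.571125
  G: 105/255 ≈ 0.411765 > 0.04045 → ((0.411765+0.055)/1.055)^2.4 ≈ 0.141263
  B: 126/255 ≈ 0.494118 > 0.04045 → ((0.494118+0.055)/1.055)^2.4 ≈ 0.208637
R_lin = 0.571125, G_lin = 0.141263, B_lin = 0.208637
L = 0.2126×R + 0.7152×G + 0.0722×B
L = 0.2126×0.571125 + 0.7152×0.141263 + 0.0722×0.208637
L ≈ 0.237516


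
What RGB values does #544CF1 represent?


54 → 84 (R)
4C → 76 (G)
F1 → 241 (B)
= RGB(84, 76, 241)


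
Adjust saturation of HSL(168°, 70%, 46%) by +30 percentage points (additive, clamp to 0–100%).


Original S = 70%
Adjustment = +30 percentage points
New S = 70 + (30) = 100
Clamp to [0, 100] → 100
= HSL(168°, 100%, 46%)


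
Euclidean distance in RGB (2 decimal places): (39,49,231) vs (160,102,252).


d = √[(R₁-R₂)² + (G₁-G₂)² + (B₁-B₂)²]
d = √[(39-160)² + (49-102)² + (231-252)²]
d = √[14641 + 2809 + 441]
d = √17891
d ≈ 133.76


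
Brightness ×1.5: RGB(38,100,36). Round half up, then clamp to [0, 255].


Multiply each channel by 1.5, round half up, clamp to [0, 255]
R: 38×1.5 = 57
G: 100×1.5 = 150
B: 36×1.5 = 54
= RGB(57, 150, 54)


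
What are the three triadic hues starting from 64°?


Triadic: equally spaced at 120° intervals
H1 = 64°
H2 = (64 + 120) mod 360 = 184°
H3 = (64 + 240) mod 360 = 304°
Triadic = 64°, 184°, 304°


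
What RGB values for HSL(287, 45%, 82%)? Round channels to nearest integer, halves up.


H=287°, S=0.45, L=0.82
C = (1-|2L-1|)×S = (1-|0.64|)×0.45 = 0.162
H' = H/60 = 287/60 ≈ 4.7833; X = C×(1-|H' mod 2 - 1|) = 0.1269
m = L - C/2 = 0.82 - 0.081 = 0.739
Sector ⌊H'⌋ = 4 → (R',G',B') = (0.1269, 0.0, 0.162)
RGB = ((R'+m)×255, (G'+m)×255, (B'+m)×255) = (220.8045, 188.445, 229.755)
Round half up → RGB(221, 188, 230)


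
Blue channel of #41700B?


Color: #41700B
R = 41 = 65
G = 70 = 112
B = 0B = 11
Blue = 11


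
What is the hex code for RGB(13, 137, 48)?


R = 13 → 0D (hex)
G = 137 → 89 (hex)
B = 48 → 30 (hex)
Hex = #0D8930


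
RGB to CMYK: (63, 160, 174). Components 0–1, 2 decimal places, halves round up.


R'=63/255≈0.2471, G'=160/255≈0.6275, B'=174/255≈0.6824
K = 1 - max(R',G',B') = 1 - 174/255 = 81/255 = 0.31764… → 0.32
(1-R'-K)/(1-K) simplifies to (max-R)/max with max = 174:
C = (174-63)/174 = 111/174 = 0.63793… → 0.64
M = (174-160)/174 = 14/174 = 0.08045… → 0.08
Y = (174-174)/174 = 0/174 = 0 → 0.00
= CMYK(0.64, 0.08, 0.00, 0.32)


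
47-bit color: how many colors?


Colors = 2^bits = 2^47
= 140,737,488,355,328 colors


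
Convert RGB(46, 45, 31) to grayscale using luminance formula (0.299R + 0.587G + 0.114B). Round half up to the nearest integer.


Gray = 0.299×R + 0.587×G + 0.114×B
Gray = 0.299×46 + 0.587×45 + 0.114×31
Gray = 13.754 + 26.415 + 3.534
Gray = 43.703 → round half up → 44
Gray = 44


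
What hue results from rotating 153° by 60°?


New hue = (H + rotation) mod 360
New hue = (153 + 60) mod 360
= 213 mod 360
= 213°


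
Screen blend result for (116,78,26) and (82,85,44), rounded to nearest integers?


Screen: C = 255 - (255-A)×(255-B)/255, rounded to nearest integer
R: 255 - (255-116)×(255-82)/255 = 255 - 24047/255 ≈ 255 - 94.302 = 160.698 → 161
G: 255 - (255-78)×(255-85)/255 = 255 - 30090/255 ≈ 255 - 118.000 = 137.000 → 137
B: 255 - (255-26)×(255-44)/255 = 255 - 48319/255 ≈ 255 - 189.486 = 65.514 → 66
= RGB(161, 137, 66)


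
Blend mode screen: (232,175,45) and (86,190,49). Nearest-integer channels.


Screen: C = 255 - (255-A)×(255-B)/255, rounded to nearest integer
R: 255 - (255-232)×(255-86)/255 = 255 - 3887/255 ≈ 255 - 15.243 = 239.757 → 240
G: 255 - (255-175)×(255-190)/255 = 255 - 5200/255 ≈ 255 - 20.392 = 234.608 → 235
B: 255 - (255-45)×(255-49)/255 = 255 - 43260/255 ≈ 255 - 169.647 = 85.353 → 85
= RGB(240, 235, 85)


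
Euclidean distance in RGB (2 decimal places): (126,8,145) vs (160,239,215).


d = √[(R₁-R₂)² + (G₁-G₂)² + (B₁-B₂)²]
d = √[(126-160)² + (8-239)² + (145-215)²]
d = √[1156 + 53361 + 4900]
d = √59417
d ≈ 243.76


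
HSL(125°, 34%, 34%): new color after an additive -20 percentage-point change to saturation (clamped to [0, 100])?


Original S = 34%
Adjustment = -20 percentage points
New S = 34 + (-20) = 14
Clamp to [0, 100] → 14
= HSL(125°, 14%, 34%)


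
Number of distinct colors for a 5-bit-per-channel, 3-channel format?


Total bits = 5 bits/channel × 3 channels = 15 bits
Distinct colors = 2^15
= 32,768 colors


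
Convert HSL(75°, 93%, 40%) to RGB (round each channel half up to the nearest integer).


H=75°, S=0.93, L=0.40
C = (1-|2L-1|)×S = (1-|-0.20|)×0.93 = 0.744
H' = H/60 = 75/60 ≈ 1.2500; X = C×(1-|H' mod 2 - 1|) = 0.558
m = L - C/2 = 0.40 - 0.372 = 0.028
Sector ⌊H'⌋ = 1 → (R',G',B') = (0.558, 0.744, 0.0)
RGB = ((R'+m)×255, (G'+m)×255, (B'+m)×255) = (149.43, 196.86, 7.14)
Round half up → RGB(149, 197, 7)


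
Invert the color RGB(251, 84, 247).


Invert: (255-R, 255-G, 255-B)
R: 255-251 = 4
G: 255-84 = 171
B: 255-247 = 8
= RGB(4, 171, 8)


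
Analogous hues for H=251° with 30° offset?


Base hue: 251°
Left analog: (251 - 30) mod 360 = 221°
Right analog: (251 + 30) mod 360 = 281°
Analogous hues = 221° and 281°


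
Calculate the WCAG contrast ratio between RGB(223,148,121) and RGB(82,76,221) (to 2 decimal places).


Linearize each sRGB channel c=v/255: c/12.92 if c ≤ 0.04045 else ((c+0.055)/1.055)^2.4
L = 0.2126×R_lin + 0.7152×G_lin + 0.0722×B_lin
Color 1 (223,148,121):
  R=223: 223/255≈0.8745 > 0.04045 → ((0.8745+0.055)/1.055)^2.4 ≈ 0.73791
  G=148: 148/255≈0.5804 > 0.04045 → ((0.5804+0.055)/1.055)^2.4 ≈ 0.29614
  B=121: 121/255≈0.4745 > 0.04045 → ((0.4745+0.055)/1.055)^2.4 ≈ 0.19120
  L1 = 0.2126×0.73791 + 0.7152×0.29614 + 0.0722×0.19120 ≈ 0.38248
Color 2 (82,76,221):
  R=82: 82/255≈0.3216 > 0.04045 → ((0.3216+0.055)/1.055)^2.4 ≈ 0.08438
  G=76: 76/255≈0.2980 > 0.04045 → ((0.2980+0.055)/1.055)^2.4 ≈ 0.07227
  B=221: 221/255≈0.8667 > 0.04045 → ((0.8667+0.055)/1.055)^2.4 ≈ 0.72306
  L2 = 0.2126×0.08438 + 0.7152×0.07227 + 0.0722×0.72306 ≈ 0.12183
Lighter = 0.38248, Darker = 0.12183
Ratio = (L_lighter + 0.05) / (L_darker + 0.05)
Ratio = (0.38248 + 0.05) / (0.12183 + 0.05) = 0.43248 / 0.17183 ≈ 2.5169
Ratio ≈ 2.52:1


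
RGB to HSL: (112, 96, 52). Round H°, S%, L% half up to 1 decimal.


Normalize: R'=112/255≈0.4392, G'=96/255≈0.3765, B'=52/255≈0.2039
Max=112/255, Min=52/255, Δ=Max-Min=60/255
L = (Max+Min)/2 = (112+52)/510 = 164/510 = 0.32156… → L = 32.2%
L ≤ 0.5 → S = Δ/(Max+Min) = 60/(112+52) = 60/164 = 0.36585… → S = 36.6%
(the 1/255 factors cancel in S and H, so raw channel differences can be used)
Max is R' → H = 60 × (((G-B)/Δ) mod 6) = 60 × (((96-52)/60) mod 6)
  44/60 = 0.7333…
  H = 60 × 0.7333… = 44° → H = 44.0°
= HSL(44.0°, 36.6%, 32.2%)


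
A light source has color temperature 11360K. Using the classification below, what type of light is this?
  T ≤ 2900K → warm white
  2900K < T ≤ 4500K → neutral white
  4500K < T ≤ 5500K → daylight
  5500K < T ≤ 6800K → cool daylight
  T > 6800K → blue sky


Temperature: 11360K
11360K > 6800K → blue sky
Classification: blue sky


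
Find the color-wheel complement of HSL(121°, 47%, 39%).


Complement = opposite side of color wheel = hue + 180°
H' = (121 + 180) mod 360 = 301°
S and L unchanged.
= HSL(301°, 47%, 39%)


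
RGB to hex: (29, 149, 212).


R = 29 → 1D (hex)
G = 149 → 95 (hex)
B = 212 → D4 (hex)
Hex = #1D95D4


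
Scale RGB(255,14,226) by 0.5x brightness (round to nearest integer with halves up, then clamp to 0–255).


Multiply each channel by 0.5, round half up, clamp to [0, 255]
R: 255×0.5 = 127.5 → round → 128
G: 14×0.5 = 7
B: 226×0.5 = 113
= RGB(128, 7, 113)


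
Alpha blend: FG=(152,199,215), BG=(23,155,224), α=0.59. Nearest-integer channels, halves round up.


C = α×F + (1-α)×B, with 1-α = 0.41
R: 0.59×152 + 0.41×23 = 89.68 + 9.43 = 99.11 → 99
G: 0.59×199 + 0.41×155 = 117.41 + 63.55 = 180.96 → 181
B: 0.59×215 + 0.41×224 = 126.85 + 91.84 = 218.69 → 219
= RGB(99, 181, 219)
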